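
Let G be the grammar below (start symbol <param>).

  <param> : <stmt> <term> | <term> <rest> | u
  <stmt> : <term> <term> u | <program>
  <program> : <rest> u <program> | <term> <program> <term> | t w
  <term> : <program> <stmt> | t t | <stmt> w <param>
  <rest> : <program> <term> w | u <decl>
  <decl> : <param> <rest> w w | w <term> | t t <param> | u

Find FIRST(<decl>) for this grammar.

From <decl> : <param> <rest> w w: add FIRST(<param>) = { t, u }.
<decl> : w <term> contributes {w}.
<decl> : t t <param> contributes {t}.
<decl> : u contributes {u}.
Union: FIRST(<decl>) = { t, u, w }.

{ t, u, w }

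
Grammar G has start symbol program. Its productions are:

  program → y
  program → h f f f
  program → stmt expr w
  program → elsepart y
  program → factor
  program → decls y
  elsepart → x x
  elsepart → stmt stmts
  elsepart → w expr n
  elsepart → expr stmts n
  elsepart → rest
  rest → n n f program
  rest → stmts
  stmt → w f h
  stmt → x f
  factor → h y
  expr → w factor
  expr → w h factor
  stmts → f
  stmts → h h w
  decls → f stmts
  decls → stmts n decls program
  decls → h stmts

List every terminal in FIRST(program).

{ f, h, n, w, x, y }

program → y contributes {y}.
program → h f f f contributes {h}.
From program → stmt expr w: add FIRST(stmt) = { w, x }.
From program → elsepart y: add FIRST(elsepart) = { f, h, n, w, x }.
From program → factor: add FIRST(factor) = { h }.
From program → decls y: add FIRST(decls) = { f, h }.
Union: FIRST(program) = { f, h, n, w, x, y }.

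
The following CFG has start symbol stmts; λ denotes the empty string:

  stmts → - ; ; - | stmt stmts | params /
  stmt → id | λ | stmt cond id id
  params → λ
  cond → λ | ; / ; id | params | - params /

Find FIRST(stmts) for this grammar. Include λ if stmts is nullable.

stmts → - ; ; - contributes {-}.
From stmts → stmt stmts: stmt nullable, take FIRST(stmt) ∪ FIRST(stmts) = { -, /, ;, id }.
From stmts → params /: params nullable, take FIRST(params) ∪ {/} = { / }.
Union: FIRST(stmts) = { -, /, ;, id }.

{ -, /, ;, id }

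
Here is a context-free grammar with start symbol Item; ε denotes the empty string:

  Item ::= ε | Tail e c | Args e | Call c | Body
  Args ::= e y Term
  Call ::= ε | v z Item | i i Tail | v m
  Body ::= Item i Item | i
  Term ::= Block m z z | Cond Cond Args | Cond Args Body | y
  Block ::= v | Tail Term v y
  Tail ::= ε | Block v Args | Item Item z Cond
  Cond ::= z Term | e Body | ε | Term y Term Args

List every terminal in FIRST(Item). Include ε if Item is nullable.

Item ::= ε contributes ε.
From Item ::= Tail e c: Tail nullable, take FIRST(Tail) ∪ {e} = { c, e, i, v, y, z }.
From Item ::= Args e: add FIRST(Args) = { e }.
From Item ::= Call c: Call nullable, take FIRST(Call) ∪ {c} = { c, i, v }.
From Item ::= Body: add FIRST(Body) = { c, e, i, v, y, z }.
Union: FIRST(Item) = { c, e, i, v, y, z, ε }.

{ c, e, i, v, y, z, ε }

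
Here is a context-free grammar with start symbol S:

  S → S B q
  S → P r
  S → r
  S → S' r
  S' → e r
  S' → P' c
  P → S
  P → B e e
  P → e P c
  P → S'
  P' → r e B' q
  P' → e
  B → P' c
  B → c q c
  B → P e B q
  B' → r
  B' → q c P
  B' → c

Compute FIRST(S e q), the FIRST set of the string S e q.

{ c, e, r }

Add FIRST(S) = { c, e, r }; S is not nullable, stop.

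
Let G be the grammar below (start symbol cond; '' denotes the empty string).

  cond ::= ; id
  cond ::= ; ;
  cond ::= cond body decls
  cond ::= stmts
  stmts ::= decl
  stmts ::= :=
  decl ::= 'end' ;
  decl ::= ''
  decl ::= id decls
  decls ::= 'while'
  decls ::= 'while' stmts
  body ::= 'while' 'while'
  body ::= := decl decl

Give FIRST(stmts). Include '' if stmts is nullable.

From stmts ::= decl: add FIRST(decl) = { 'end', id, '' } (including '' since decl is nullable).
stmts ::= := contributes {:=}.
Union: FIRST(stmts) = { 'end', :=, id, '' }.

{ 'end', :=, id, '' }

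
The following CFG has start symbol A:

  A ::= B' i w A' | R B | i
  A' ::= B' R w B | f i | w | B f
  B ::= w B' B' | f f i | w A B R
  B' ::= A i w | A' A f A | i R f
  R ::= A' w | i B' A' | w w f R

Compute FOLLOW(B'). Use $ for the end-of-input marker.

In A ::= B' i w A': add FIRST(i w A') = { i }.
In A' ::= B' R w B: add FIRST(R w B) = { f, i, w }.
In B ::= w B' B': add FIRST(B') = { f, i, w }.
In B ::= w B' B': B' is at the end, add FOLLOW(B) = { $, f, i, w }.
In R ::= i B' A': add FIRST(A') = { f, i, w }.
Union: FOLLOW(B') = { $, f, i, w }.

{ $, f, i, w }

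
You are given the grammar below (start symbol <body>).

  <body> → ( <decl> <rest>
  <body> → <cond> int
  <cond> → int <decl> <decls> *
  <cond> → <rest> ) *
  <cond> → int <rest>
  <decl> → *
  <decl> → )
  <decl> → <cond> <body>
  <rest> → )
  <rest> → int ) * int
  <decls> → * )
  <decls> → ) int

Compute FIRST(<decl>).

{ ), *, int }

<decl> → * contributes {*}.
<decl> → ) contributes {)}.
From <decl> → <cond> <body>: add FIRST(<cond>) = { ), int }.
Union: FIRST(<decl>) = { ), *, int }.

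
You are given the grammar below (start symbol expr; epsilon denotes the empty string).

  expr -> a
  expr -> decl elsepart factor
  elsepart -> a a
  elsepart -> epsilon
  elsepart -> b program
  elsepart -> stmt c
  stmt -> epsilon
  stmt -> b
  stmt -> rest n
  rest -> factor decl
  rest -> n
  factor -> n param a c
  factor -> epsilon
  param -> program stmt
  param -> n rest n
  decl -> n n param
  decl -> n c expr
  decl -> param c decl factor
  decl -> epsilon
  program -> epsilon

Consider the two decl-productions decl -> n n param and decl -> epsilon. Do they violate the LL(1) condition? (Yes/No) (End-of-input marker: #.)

FIRST(n n param) = { n } and FIRST(epsilon) = { epsilon }.
The second alternative is nullable and FOLLOW(decl) = { #, a, b, c, n } shares n with FIRST of the first — conflict.

Yes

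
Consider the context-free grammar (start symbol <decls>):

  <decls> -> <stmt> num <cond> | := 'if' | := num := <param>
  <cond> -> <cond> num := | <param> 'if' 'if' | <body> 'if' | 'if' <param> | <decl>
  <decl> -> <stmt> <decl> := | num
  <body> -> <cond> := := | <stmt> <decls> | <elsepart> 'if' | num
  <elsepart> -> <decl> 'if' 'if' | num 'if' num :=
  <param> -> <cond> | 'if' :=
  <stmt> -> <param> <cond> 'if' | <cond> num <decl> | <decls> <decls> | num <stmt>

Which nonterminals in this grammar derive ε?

{ } (none)

No nonterminal has an empty production or an RHS whose symbols are all nullable.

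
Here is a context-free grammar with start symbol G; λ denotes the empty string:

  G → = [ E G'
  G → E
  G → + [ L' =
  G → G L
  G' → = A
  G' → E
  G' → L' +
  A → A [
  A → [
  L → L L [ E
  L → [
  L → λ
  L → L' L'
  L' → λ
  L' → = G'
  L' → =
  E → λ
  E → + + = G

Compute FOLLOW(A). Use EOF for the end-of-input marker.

{ EOF, +, =, [ }

In G' → = A: A is at the end, add FOLLOW(G') = { EOF, +, =, [ }.
In A → A [: add FIRST([) = { [ }.
Union: FOLLOW(A) = { EOF, +, =, [ }.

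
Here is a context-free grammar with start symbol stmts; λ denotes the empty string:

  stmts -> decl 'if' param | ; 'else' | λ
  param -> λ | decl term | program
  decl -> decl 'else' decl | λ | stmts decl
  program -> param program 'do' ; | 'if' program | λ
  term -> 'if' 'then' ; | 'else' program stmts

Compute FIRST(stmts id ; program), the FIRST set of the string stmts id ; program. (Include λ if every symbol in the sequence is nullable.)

Add FIRST(stmts)\{λ} = { 'else', 'if', ; }; stmts is nullable, continue.
id is a terminal; add {id} and stop.

{ 'else', 'if', ;, id }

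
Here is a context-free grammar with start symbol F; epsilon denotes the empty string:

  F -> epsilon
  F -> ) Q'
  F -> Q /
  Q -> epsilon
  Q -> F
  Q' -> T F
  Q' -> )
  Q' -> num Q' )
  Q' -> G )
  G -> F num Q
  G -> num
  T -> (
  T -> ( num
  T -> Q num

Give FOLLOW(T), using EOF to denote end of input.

{ EOF, ), /, num }

In Q' -> T F: add FIRST(F)\{epsilon} = { ), / }.
  Since F is nullable, also add FOLLOW(Q') = { EOF, ), /, num }.
Union: FOLLOW(T) = { EOF, ), /, num }.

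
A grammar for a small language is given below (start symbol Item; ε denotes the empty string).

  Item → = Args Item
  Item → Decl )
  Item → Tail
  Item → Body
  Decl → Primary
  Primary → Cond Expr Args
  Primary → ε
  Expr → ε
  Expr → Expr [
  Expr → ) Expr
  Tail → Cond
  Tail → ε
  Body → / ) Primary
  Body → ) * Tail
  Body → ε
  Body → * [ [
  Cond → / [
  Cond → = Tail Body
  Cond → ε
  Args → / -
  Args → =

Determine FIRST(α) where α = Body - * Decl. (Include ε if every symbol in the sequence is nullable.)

Add FIRST(Body)\{ε} = { ), *, / }; Body is nullable, continue.
- is a terminal; add {-} and stop.

{ ), *, -, / }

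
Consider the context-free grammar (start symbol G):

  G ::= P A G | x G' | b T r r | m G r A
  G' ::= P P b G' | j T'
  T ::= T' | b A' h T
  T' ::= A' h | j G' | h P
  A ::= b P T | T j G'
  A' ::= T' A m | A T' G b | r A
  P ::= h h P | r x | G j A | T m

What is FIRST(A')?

{ b, h, j, r }

From A' ::= T' A m: add FIRST(T') = { b, h, j, r }.
From A' ::= A T' G b: add FIRST(A) = { b, h, j, r }.
A' ::= r A contributes {r}.
Union: FIRST(A') = { b, h, j, r }.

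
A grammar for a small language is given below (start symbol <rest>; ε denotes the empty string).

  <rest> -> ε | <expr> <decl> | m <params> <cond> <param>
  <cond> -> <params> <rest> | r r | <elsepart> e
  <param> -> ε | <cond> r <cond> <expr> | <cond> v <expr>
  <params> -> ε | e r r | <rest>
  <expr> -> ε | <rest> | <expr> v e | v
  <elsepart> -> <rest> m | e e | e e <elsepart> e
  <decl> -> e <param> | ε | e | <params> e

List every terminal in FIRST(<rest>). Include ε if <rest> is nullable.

<rest> -> ε contributes ε.
From <rest> -> <expr> <decl>: <expr>, <decl> nullable, take FIRST(<expr>) ∪ FIRST(<decl>) = { e, m, v }; also ε since the whole RHS is nullable.
<rest> -> m <params> <cond> <param> contributes {m}.
Union: FIRST(<rest>) = { e, m, v, ε }.

{ e, m, v, ε }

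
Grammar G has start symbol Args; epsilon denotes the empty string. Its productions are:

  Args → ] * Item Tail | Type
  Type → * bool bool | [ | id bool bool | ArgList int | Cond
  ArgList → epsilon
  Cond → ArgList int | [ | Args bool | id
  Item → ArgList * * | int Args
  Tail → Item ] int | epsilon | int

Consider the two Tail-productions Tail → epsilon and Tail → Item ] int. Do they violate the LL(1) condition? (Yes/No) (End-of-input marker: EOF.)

FIRST(epsilon) = { epsilon } and FIRST(Item ] int) = { *, int }.
The first alternative is nullable and FOLLOW(Tail) = { EOF, *, ], bool, int } shares * with FIRST of the second — conflict.

Yes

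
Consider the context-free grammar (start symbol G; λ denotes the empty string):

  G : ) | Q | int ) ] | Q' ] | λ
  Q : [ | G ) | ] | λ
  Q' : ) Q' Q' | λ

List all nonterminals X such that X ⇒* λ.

{ G, Q, Q' }

Directly nullable (have an λ-production): G, Q, Q'.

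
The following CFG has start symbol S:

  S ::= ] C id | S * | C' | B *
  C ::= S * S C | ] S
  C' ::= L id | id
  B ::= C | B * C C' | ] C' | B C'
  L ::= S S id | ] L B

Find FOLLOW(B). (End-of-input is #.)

{ *, ], id }

In S ::= B *: add FIRST(*) = { * }.
In B ::= B * C C': add FIRST(* C C') = { * }.
In B ::= B C': add FIRST(C') = { ], id }.
In L ::= ] L B: B is at the end, add FOLLOW(L) = { ], id }.
Union: FOLLOW(B) = { *, ], id }.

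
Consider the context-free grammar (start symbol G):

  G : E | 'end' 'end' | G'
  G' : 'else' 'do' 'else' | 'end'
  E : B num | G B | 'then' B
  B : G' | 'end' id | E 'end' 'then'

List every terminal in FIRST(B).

From B : G': add FIRST(G') = { 'else', 'end' }.
B : 'end' id contributes {'end'}.
From B : E 'end' 'then': add FIRST(E) = { 'else', 'end', 'then' }.
Union: FIRST(B) = { 'else', 'end', 'then' }.

{ 'else', 'end', 'then' }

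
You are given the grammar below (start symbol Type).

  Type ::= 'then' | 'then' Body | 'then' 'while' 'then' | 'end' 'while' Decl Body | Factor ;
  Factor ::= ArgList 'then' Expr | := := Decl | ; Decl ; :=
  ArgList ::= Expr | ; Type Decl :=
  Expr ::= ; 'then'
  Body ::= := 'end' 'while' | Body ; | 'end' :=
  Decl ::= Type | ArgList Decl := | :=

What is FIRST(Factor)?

{ :=, ; }

From Factor ::= ArgList 'then' Expr: add FIRST(ArgList) = { ; }.
Factor ::= := := Decl contributes {:=}.
Factor ::= ; Decl ; := contributes {;}.
Union: FIRST(Factor) = { :=, ; }.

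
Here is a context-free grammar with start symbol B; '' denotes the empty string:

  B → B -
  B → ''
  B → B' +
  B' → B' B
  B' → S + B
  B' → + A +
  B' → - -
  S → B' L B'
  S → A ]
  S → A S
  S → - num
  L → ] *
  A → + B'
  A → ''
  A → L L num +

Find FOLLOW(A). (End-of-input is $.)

In B' → + A +: add FIRST(+) = { + }.
In S → A ]: add FIRST(]) = { ] }.
In S → A S: add FIRST(S) = { +, -, ] }.
Union: FOLLOW(A) = { +, -, ] }.

{ +, -, ] }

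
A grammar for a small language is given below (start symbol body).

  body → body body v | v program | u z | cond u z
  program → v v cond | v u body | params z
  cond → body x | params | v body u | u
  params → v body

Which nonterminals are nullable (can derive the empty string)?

{ } (none)

No nonterminal has an empty production or an RHS whose symbols are all nullable.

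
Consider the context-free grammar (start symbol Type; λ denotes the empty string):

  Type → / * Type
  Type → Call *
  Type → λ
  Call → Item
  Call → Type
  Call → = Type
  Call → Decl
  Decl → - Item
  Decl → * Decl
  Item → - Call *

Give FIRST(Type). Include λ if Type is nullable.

{ *, -, /, =, λ }

Type → / * Type contributes {/}.
From Type → Call *: Call nullable, take FIRST(Call) ∪ {*} = { *, -, /, = }.
Type → λ contributes λ.
Union: FIRST(Type) = { *, -, /, =, λ }.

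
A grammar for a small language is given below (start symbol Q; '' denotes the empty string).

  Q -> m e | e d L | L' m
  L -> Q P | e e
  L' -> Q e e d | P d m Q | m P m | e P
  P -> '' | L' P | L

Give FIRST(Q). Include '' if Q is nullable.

Q -> m e contributes {m}.
Q -> e d L contributes {e}.
From Q -> L' m: add FIRST(L') = { d, e, m }.
Union: FIRST(Q) = { d, e, m }.

{ d, e, m }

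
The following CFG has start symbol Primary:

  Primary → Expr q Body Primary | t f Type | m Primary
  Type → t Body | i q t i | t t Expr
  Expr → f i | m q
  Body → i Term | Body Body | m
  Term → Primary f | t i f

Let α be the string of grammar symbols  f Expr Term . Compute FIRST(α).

f is a terminal; add {f} and stop.

{ f }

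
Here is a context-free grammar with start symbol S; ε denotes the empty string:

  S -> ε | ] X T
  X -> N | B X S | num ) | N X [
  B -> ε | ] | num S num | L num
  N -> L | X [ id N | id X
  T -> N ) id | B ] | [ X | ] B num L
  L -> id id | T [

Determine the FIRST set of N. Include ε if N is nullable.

{ [, ], id, num }

From N -> L: add FIRST(L) = { [, ], id, num }.
From N -> X [ id N: add FIRST(X) = { [, ], id, num }.
N -> id X contributes {id}.
Union: FIRST(N) = { [, ], id, num }.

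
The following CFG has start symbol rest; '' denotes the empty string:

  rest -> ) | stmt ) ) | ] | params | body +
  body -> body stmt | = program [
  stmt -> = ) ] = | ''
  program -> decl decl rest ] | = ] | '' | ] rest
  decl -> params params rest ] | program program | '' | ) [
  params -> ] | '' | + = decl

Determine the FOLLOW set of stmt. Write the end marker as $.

{ ), +, = }

In rest -> stmt ) ): add FIRST() )) = { ) }.
In body -> body stmt: stmt is at the end, add FOLLOW(body) = { +, = }.
Union: FOLLOW(stmt) = { ), +, = }.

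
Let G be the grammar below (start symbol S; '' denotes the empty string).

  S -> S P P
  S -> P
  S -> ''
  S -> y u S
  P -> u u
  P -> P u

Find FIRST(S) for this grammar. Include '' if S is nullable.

{ u, y, '' }

From S -> S P P: S nullable, take FIRST(S) ∪ FIRST(P) = { u, y }.
From S -> P: add FIRST(P) = { u }.
S -> '' contributes ''.
S -> y u S contributes {y}.
Union: FIRST(S) = { u, y, '' }.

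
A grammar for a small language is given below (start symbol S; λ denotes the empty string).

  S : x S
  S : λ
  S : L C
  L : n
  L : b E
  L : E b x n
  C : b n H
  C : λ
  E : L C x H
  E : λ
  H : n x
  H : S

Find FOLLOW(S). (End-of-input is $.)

S is the start symbol, so $ ∈ FOLLOW(S).
In S : x S: S is at the end, add FOLLOW(S) = { $, b, x }.
In H : S: S is at the end, add FOLLOW(H) = { $, b, x }.
Union: FOLLOW(S) = { $, b, x }.

{ $, b, x }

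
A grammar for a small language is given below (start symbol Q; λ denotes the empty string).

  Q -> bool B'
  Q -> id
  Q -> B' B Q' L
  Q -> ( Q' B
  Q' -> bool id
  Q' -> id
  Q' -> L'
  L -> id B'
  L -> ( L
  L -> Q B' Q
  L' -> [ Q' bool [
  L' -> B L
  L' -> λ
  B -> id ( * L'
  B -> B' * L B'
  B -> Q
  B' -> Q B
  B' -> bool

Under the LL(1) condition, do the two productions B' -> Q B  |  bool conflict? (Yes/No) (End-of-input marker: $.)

Yes

FIRST(Q B) = { (, bool, id } and FIRST(bool) = { bool }.
Both contain bool, so the two alternatives are not disjoint — LL(1) conflict.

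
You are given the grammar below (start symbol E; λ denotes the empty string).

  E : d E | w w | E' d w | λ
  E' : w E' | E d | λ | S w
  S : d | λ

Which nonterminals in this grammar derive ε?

{ E, E', S }

Directly nullable (have an λ-production): E, E', S.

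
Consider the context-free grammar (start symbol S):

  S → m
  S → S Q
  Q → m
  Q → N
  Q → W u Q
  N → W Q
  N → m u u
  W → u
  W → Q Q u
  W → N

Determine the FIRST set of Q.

{ m, u }

Q → m contributes {m}.
From Q → N: add FIRST(N) = { m, u }.
From Q → W u Q: add FIRST(W) = { m, u }.
Union: FIRST(Q) = { m, u }.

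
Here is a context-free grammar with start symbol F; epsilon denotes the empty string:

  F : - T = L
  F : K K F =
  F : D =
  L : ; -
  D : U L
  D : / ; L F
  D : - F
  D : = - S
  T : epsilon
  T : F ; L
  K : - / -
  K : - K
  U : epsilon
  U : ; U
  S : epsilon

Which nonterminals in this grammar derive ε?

Directly nullable (have an epsilon-production): T, U, S.
No other nonterminal has a production whose RHS symbols are all nullable.

{ S, T, U }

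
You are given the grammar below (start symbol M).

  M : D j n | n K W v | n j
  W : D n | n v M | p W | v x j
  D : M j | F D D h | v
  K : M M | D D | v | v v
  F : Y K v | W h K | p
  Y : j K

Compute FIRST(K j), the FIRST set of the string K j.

Add FIRST(K) = { j, n, p, v }; K is not nullable, stop.

{ j, n, p, v }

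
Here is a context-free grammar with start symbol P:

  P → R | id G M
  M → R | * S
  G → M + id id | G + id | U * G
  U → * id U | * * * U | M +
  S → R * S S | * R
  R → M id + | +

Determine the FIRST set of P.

From P → R: add FIRST(R) = { *, + }.
P → id G M contributes {id}.
Union: FIRST(P) = { *, +, id }.

{ *, +, id }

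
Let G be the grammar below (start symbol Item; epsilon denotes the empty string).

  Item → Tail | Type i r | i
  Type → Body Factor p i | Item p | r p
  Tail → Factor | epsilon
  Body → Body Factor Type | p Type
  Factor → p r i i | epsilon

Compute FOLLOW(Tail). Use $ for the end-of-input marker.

{ $, p }

In Item → Tail: Tail is at the end, add FOLLOW(Item) = { $, p }.
Union: FOLLOW(Tail) = { $, p }.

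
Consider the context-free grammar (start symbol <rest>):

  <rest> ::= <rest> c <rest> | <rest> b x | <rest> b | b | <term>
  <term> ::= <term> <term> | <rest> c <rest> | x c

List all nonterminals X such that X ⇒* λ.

No nonterminal has an empty production or an RHS whose symbols are all nullable.

{ } (none)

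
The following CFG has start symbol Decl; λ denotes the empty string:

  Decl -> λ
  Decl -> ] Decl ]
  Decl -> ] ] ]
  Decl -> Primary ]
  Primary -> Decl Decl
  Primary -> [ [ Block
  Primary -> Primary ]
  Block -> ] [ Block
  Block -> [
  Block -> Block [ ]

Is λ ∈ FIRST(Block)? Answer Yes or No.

No

Nullable nonterminals: Decl, Primary.
No production of Block has an RHS whose symbols are all nullable, so Block is not nullable.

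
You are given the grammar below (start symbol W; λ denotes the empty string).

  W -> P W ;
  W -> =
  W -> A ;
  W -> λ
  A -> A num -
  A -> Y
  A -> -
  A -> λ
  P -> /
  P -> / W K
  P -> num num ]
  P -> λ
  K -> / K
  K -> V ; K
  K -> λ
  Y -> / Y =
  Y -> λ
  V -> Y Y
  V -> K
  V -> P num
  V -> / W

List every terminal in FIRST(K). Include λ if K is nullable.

{ /, ;, num, λ }

K -> / K contributes {/}.
From K -> V ; K: V nullable, take FIRST(V) ∪ {;} = { /, ;, num }.
K -> λ contributes λ.
Union: FIRST(K) = { /, ;, num, λ }.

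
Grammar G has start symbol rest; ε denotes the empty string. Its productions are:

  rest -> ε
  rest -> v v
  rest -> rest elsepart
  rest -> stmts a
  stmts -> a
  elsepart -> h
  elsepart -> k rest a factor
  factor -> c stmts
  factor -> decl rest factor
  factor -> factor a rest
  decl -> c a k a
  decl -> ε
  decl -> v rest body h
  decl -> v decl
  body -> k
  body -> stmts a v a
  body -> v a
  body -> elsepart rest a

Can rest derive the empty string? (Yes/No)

rest has an ε-production, so rest ⇒ ε.

Yes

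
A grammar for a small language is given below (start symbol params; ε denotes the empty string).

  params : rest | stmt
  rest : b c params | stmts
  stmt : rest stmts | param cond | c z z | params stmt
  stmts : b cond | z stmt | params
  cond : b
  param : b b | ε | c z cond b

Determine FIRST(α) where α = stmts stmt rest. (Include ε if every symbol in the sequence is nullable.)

{ b, c, z }

Add FIRST(stmts) = { b, c, z }; stmts is not nullable, stop.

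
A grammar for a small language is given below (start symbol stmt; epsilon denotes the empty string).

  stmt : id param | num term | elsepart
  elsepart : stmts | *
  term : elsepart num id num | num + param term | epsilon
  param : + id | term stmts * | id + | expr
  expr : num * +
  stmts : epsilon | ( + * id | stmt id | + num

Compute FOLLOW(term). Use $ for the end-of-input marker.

{ $, (, *, +, id, num }

In stmt : num term: term is at the end, add FOLLOW(stmt) = { $, id }.
In term : num + param term: term is at the end, add FOLLOW(term) = { $, (, *, +, id, num }.
In param : term stmts *: add FIRST(stmts *) = { (, *, +, id, num }.
Union: FOLLOW(term) = { $, (, *, +, id, num }.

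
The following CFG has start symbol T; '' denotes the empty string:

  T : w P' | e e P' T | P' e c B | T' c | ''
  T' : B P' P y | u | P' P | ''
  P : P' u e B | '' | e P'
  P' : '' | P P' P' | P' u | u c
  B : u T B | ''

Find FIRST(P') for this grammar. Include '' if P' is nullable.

{ e, u, '' }

P' : '' contributes ''.
From P' : P P' P': P, P', P' nullable, take FIRST(P) ∪ FIRST(P') ∪ FIRST(P') = { e, u }; also '' since the whole RHS is nullable.
From P' : P' u: P' nullable, take FIRST(P') ∪ {u} = { e, u }.
P' : u c contributes {u}.
Union: FIRST(P') = { e, u, '' }.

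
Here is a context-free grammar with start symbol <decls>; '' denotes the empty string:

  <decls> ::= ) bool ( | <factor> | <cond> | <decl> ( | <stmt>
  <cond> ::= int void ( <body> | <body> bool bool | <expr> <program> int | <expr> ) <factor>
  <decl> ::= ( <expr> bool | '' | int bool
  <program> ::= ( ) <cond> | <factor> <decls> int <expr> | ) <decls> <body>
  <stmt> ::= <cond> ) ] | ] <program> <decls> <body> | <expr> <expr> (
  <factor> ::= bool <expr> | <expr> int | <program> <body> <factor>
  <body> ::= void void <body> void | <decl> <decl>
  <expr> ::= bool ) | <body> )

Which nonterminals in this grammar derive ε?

Directly nullable (have an ''-production): <decl>.
<body> ::= <decl> <decl> with every symbol nullable, so <body> is nullable.
No other nonterminal has a production whose RHS symbols are all nullable.

{ <body>, <decl> }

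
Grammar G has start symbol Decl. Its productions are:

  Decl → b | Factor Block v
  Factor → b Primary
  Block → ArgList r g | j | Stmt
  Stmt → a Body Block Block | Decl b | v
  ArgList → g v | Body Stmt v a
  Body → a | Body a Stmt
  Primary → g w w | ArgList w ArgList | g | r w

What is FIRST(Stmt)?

Stmt → a Body Block Block contributes {a}.
From Stmt → Decl b: add FIRST(Decl) = { b }.
Stmt → v contributes {v}.
Union: FIRST(Stmt) = { a, b, v }.

{ a, b, v }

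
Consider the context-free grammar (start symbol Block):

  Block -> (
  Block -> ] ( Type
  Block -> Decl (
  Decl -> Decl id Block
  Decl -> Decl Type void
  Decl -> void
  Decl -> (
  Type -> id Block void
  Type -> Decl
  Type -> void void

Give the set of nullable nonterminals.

{ } (none)

No nonterminal has an empty production or an RHS whose symbols are all nullable.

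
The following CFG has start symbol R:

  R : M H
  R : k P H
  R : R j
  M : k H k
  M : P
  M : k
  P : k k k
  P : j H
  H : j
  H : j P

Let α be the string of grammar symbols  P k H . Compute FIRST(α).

Add FIRST(P) = { j, k }; P is not nullable, stop.

{ j, k }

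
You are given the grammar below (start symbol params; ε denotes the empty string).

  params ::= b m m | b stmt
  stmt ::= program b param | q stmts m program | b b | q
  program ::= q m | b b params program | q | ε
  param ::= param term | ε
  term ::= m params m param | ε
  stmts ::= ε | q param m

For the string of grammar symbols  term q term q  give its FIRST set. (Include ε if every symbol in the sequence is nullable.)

{ m, q }

Add FIRST(term)\{ε} = { m }; term is nullable, continue.
q is a terminal; add {q} and stop.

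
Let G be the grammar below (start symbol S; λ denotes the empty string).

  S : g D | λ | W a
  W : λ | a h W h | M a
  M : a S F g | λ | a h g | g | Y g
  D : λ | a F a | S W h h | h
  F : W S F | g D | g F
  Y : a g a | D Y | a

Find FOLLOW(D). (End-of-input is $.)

In S : g D: D is at the end, add FOLLOW(S) = { $, a, g, h }.
In F : g D: D is at the end, add FOLLOW(F) = { a, g }.
In Y : D Y: add FIRST(Y) = { a, g, h }.
Union: FOLLOW(D) = { $, a, g, h }.

{ $, a, g, h }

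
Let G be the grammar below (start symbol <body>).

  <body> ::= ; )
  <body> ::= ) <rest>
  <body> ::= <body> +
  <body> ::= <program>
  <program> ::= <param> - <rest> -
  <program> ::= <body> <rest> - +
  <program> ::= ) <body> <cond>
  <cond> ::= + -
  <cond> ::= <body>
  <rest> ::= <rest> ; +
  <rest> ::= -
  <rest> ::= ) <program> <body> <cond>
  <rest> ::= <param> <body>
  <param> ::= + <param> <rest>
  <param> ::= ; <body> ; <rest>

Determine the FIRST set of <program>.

{ ), +, ; }

From <program> ::= <param> - <rest> -: add FIRST(<param>) = { +, ; }.
From <program> ::= <body> <rest> - +: add FIRST(<body>) = { ), +, ; }.
<program> ::= ) <body> <cond> contributes {)}.
Union: FIRST(<program>) = { ), +, ; }.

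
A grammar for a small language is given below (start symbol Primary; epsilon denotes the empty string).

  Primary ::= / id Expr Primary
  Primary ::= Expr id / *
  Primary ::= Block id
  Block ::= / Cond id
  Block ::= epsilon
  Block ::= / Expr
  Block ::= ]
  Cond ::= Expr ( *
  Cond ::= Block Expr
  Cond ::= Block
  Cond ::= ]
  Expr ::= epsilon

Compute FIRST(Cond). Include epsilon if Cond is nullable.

From Cond ::= Expr ( *: Expr nullable, take FIRST(Expr) ∪ {(} = { ( }.
From Cond ::= Block Expr: Block, Expr nullable, take FIRST(Block) ∪ FIRST(Expr) = { /, ] }; also epsilon since the whole RHS is nullable.
From Cond ::= Block: add FIRST(Block) = { /, ], epsilon } (including epsilon since Block is nullable).
Cond ::= ] contributes {]}.
Union: FIRST(Cond) = { (, /, ], epsilon }.

{ (, /, ], epsilon }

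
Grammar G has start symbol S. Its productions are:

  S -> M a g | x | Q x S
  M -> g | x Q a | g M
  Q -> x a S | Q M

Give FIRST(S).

{ g, x }

From S -> M a g: add FIRST(M) = { g, x }.
S -> x contributes {x}.
From S -> Q x S: add FIRST(Q) = { x }.
Union: FIRST(S) = { g, x }.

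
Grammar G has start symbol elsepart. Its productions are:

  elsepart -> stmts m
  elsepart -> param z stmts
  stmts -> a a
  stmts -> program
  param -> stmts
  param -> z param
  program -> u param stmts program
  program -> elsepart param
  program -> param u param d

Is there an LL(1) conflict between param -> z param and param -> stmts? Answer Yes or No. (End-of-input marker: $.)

FIRST(z param) = { z } and FIRST(stmts) = { a, u, z }.
Both contain z, so the two alternatives are not disjoint — LL(1) conflict.

Yes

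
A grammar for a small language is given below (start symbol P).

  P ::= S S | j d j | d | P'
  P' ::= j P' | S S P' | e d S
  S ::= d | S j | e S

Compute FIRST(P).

From P ::= S S: add FIRST(S) = { d, e }.
P ::= j d j contributes {j}.
P ::= d contributes {d}.
From P ::= P': add FIRST(P') = { d, e, j }.
Union: FIRST(P) = { d, e, j }.

{ d, e, j }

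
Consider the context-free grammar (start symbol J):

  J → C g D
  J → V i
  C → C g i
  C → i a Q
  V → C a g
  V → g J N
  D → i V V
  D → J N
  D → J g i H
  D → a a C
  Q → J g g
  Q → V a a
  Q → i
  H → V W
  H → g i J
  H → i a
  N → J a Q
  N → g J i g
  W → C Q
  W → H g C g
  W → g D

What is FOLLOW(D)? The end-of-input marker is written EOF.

In J → C g D: D is at the end, add FOLLOW(J) = { EOF, a, g, i }.
In W → g D: D is at the end, add FOLLOW(W) = { EOF, a, g, i }.
Union: FOLLOW(D) = { EOF, a, g, i }.

{ EOF, a, g, i }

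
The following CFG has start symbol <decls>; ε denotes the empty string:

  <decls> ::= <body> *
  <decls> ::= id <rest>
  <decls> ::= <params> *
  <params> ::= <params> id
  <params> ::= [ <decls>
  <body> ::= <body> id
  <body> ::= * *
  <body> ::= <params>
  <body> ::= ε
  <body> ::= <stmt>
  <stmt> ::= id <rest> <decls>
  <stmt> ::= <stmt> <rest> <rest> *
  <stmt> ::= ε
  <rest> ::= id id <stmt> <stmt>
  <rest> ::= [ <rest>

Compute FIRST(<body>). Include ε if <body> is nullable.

From <body> ::= <body> id: <body> nullable, take FIRST(<body>) ∪ {id} = { *, [, id }.
<body> ::= * * contributes {*}.
From <body> ::= <params>: add FIRST(<params>) = { [ }.
<body> ::= ε contributes ε.
From <body> ::= <stmt>: add FIRST(<stmt>) = { [, id, ε } (including ε since <stmt> is nullable).
Union: FIRST(<body>) = { *, [, id, ε }.

{ *, [, id, ε }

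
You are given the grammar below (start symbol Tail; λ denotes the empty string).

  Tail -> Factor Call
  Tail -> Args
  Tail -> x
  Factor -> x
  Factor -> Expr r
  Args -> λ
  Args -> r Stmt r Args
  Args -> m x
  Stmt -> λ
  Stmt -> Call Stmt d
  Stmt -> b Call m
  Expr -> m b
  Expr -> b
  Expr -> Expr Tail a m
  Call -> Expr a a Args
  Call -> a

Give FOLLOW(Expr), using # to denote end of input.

{ a, b, m, r, x }

In Factor -> Expr r: add FIRST(r) = { r }.
In Expr -> Expr Tail a m: add FIRST(Tail a m) = { a, b, m, r, x }.
In Call -> Expr a a Args: add FIRST(a a Args) = { a }.
Union: FOLLOW(Expr) = { a, b, m, r, x }.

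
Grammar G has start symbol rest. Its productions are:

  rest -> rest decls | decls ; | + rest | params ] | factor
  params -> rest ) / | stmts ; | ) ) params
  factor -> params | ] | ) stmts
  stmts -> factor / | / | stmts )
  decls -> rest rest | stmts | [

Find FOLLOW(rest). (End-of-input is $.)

rest is the start symbol, so $ ∈ FOLLOW(rest).
In rest -> rest decls: add FIRST(decls) = { ), +, /, [, ] }.
In rest -> + rest: rest is at the end, add FOLLOW(rest) = { $, ), +, /, ;, [, ] }.
In params -> rest ) /: add FIRST() /) = { ) }.
In decls -> rest rest: add FIRST(rest) = { ), +, /, [, ] }.
In decls -> rest rest: rest is at the end, add FOLLOW(decls) = { $, ), +, /, ;, [, ] }.
Union: FOLLOW(rest) = { $, ), +, /, ;, [, ] }.

{ $, ), +, /, ;, [, ] }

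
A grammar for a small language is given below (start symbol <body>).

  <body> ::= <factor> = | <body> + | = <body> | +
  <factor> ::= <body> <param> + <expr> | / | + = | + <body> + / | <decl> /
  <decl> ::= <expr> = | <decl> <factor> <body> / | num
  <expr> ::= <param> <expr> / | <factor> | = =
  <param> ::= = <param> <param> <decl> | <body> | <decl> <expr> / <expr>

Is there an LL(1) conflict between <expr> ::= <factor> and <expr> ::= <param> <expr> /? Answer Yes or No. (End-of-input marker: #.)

FIRST(<factor>) = { +, /, =, num } and FIRST(<param> <expr> /) = { +, /, =, num }.
Both contain +, so the two alternatives are not disjoint — LL(1) conflict.

Yes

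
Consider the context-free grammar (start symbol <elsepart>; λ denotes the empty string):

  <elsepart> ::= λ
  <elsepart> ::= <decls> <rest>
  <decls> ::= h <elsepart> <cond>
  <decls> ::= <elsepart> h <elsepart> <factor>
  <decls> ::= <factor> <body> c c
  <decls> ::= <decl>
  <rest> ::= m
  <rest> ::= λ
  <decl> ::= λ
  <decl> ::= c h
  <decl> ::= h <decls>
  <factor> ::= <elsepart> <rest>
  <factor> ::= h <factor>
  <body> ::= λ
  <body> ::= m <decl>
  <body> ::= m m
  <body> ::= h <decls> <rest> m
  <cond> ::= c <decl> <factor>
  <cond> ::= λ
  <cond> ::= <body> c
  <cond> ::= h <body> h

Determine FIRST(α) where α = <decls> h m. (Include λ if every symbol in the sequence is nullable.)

{ c, h, m }

Add FIRST(<decls>)\{λ} = { c, h, m }; <decls> is nullable, continue.
h is a terminal; add {h} and stop.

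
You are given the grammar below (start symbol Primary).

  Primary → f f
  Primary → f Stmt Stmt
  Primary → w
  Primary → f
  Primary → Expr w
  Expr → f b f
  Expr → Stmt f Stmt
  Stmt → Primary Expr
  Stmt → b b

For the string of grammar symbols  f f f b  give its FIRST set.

{ f }

f is a terminal; add {f} and stop.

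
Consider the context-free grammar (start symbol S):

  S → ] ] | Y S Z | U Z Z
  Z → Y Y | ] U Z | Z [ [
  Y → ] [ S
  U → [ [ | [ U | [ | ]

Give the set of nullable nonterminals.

No nonterminal has an empty production or an RHS whose symbols are all nullable.

{ } (none)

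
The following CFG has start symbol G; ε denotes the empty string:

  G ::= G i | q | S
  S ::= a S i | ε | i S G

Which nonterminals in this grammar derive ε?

{ G, S }

Directly nullable (have an ε-production): S.
G ::= S with every symbol nullable, so G is nullable.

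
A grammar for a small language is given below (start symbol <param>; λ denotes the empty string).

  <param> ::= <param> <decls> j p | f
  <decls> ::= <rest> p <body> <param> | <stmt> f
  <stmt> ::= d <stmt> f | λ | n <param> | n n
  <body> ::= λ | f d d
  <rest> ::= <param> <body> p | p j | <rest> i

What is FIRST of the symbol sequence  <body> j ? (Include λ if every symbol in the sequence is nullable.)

Add FIRST(<body>)\{λ} = { f }; <body> is nullable, continue.
j is a terminal; add {j} and stop.

{ f, j }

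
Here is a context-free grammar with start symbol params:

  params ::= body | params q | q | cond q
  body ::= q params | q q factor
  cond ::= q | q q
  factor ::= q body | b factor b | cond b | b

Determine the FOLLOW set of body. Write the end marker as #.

{ #, b, q }

In params ::= body: body is at the end, add FOLLOW(params) = { #, b, q }.
In factor ::= q body: body is at the end, add FOLLOW(factor) = { #, b, q }.
Union: FOLLOW(body) = { #, b, q }.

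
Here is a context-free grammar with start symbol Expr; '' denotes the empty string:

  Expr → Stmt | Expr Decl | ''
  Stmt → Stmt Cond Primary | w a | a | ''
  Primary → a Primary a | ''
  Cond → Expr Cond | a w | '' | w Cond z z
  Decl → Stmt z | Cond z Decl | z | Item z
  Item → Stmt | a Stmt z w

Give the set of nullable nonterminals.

Directly nullable (have an ''-production): Expr, Stmt, Primary, Cond.
Item → Stmt with every symbol nullable, so Item is nullable.
No other nonterminal has a production whose RHS symbols are all nullable.

{ Cond, Expr, Item, Primary, Stmt }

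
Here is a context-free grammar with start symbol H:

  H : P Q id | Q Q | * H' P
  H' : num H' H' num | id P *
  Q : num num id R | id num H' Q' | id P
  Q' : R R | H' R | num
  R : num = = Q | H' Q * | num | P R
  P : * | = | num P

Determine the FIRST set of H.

From H : P Q id: add FIRST(P) = { *, =, num }.
From H : Q Q: add FIRST(Q) = { id, num }.
H : * H' P contributes {*}.
Union: FIRST(H) = { *, =, id, num }.

{ *, =, id, num }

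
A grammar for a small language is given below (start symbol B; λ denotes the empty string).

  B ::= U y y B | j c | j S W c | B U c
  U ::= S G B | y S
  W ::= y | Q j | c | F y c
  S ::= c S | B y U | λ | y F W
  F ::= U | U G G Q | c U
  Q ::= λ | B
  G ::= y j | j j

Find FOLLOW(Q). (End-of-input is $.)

{ c, j, y }

In W ::= Q j: add FIRST(j) = { j }.
In F ::= U G G Q: Q is at the end, add FOLLOW(F) = { c, j, y }.
Union: FOLLOW(Q) = { c, j, y }.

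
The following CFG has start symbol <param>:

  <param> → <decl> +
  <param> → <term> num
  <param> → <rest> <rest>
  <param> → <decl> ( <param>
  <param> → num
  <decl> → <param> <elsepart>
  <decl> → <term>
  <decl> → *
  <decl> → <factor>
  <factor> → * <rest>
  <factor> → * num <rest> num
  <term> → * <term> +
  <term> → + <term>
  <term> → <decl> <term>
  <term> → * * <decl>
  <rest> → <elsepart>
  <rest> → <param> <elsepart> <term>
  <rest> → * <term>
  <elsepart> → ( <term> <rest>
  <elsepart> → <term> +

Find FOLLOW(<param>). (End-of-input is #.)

<param> is the start symbol, so # ∈ FOLLOW(<param>).
In <param> → <decl> ( <param>: <param> is at the end, add FOLLOW(<param>) = { #, (, *, +, num }.
In <decl> → <param> <elsepart>: add FIRST(<elsepart>) = { (, *, +, num }.
In <rest> → <param> <elsepart> <term>: add FIRST(<elsepart> <term>) = { (, *, +, num }.
Union: FOLLOW(<param>) = { #, (, *, +, num }.

{ #, (, *, +, num }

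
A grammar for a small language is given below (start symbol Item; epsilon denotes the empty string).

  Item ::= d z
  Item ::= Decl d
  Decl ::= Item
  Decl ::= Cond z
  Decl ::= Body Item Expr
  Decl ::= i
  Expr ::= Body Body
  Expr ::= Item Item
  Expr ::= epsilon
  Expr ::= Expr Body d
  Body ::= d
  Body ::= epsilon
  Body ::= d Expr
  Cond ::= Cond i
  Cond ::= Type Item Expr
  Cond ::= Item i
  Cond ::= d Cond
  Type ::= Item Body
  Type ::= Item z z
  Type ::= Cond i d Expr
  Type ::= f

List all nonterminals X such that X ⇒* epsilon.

Directly nullable (have an epsilon-production): Expr, Body.
No other nonterminal has a production whose RHS symbols are all nullable.

{ Body, Expr }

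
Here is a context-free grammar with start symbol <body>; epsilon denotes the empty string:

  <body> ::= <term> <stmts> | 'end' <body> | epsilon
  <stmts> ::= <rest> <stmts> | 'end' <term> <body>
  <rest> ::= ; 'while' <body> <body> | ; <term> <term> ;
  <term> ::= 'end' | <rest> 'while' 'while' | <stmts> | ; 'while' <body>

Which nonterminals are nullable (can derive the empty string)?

Directly nullable (have an epsilon-production): <body>.
No other nonterminal has a production whose RHS symbols are all nullable.

{ <body> }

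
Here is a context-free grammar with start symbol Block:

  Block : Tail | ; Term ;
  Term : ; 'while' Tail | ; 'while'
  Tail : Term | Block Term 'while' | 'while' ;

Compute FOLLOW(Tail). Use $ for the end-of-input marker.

{ $, 'while', ; }

In Block : Tail: Tail is at the end, add FOLLOW(Block) = { $, ; }.
In Term : ; 'while' Tail: Tail is at the end, add FOLLOW(Term) = { $, 'while', ; }.
Union: FOLLOW(Tail) = { $, 'while', ; }.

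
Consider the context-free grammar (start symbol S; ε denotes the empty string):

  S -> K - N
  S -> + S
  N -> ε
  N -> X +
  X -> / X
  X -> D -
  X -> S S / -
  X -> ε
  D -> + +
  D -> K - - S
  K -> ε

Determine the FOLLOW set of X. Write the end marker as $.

In N -> X +: add FIRST(+) = { + }.
In X -> / X: X is at the end, add FOLLOW(X) = { + }.
Union: FOLLOW(X) = { + }.

{ + }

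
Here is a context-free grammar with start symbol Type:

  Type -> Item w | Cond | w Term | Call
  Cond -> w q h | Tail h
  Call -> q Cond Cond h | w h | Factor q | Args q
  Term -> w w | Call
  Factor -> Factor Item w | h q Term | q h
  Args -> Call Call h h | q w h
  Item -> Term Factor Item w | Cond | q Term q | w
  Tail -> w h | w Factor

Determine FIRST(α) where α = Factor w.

{ h, q }

Add FIRST(Factor) = { h, q }; Factor is not nullable, stop.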